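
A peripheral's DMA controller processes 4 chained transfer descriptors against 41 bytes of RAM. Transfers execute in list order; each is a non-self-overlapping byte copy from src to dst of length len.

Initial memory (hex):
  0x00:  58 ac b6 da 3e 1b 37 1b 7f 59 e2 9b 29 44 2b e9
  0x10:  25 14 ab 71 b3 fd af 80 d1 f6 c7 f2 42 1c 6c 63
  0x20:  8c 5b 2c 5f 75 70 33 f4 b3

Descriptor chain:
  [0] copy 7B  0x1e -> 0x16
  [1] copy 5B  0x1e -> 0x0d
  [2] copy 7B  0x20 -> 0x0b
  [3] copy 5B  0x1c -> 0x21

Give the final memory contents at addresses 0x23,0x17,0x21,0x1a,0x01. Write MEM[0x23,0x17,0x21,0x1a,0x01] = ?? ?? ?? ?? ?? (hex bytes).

MEM[0x23,0x17,0x21,0x1a,0x01] = 6c 63 75 2c ac

  after D0: wrote 7B at 0x16 = 6c638c5b2c5f75
  after D1: wrote 5B at 0x0d = 6c638c5b2c
  after D2: wrote 7B at 0x0b = 8c5b2c5f757033
  after D3: wrote 5B at 0x21 = 751c6c638c
query mem[0x23]=0x6c, mem[0x17]=0x63, mem[0x21]=0x75, mem[0x1a]=0x2c, mem[0x01]=0xac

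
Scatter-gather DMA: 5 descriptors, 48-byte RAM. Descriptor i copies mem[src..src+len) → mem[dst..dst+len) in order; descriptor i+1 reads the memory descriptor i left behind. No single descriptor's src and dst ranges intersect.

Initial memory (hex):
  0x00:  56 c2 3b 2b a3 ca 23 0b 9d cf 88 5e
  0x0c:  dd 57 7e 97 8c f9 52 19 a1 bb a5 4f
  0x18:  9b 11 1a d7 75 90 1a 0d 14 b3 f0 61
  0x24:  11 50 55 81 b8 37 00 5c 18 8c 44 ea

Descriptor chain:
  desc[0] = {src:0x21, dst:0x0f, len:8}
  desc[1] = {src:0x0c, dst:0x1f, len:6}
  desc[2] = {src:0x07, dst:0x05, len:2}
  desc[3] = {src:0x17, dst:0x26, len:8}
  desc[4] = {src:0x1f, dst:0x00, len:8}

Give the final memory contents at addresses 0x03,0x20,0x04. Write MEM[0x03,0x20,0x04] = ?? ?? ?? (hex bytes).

D0: mem[0x0f..0x16] <- [b3 f0 61 11 50 55 81 b8]
D1: mem[0x1f..0x24] <- [dd 57 7e b3 f0 61]
D2: mem[0x05..0x06] <- [0b 9d]
D3: mem[0x26..0x2d] <- [4f 9b 11 1a d7 75 90 1a]
D4: mem[0x00..0x07] <- [dd 57 7e b3 f0 61 50 4f]
query mem[0x03]=0xb3, mem[0x20]=0x57, mem[0x04]=0xf0

MEM[0x03,0x20,0x04] = b3 57 f0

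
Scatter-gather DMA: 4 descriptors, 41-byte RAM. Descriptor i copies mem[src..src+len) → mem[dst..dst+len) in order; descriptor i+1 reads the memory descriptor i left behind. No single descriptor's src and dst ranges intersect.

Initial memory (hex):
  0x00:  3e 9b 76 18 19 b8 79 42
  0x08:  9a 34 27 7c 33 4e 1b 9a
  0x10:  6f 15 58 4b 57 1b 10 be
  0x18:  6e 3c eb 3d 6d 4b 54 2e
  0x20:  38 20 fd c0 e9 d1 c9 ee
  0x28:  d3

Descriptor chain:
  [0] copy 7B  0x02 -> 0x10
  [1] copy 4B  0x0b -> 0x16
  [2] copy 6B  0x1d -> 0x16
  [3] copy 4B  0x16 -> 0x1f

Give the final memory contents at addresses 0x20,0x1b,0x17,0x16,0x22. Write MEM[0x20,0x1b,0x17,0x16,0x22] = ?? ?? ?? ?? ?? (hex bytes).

D0: mem[0x10..0x16] <- [76 18 19 b8 79 42 9a]
D1: mem[0x16..0x19] <- [7c 33 4e 1b]
D2: mem[0x16..0x1b] <- [4b 54 2e 38 20 fd]
D3: mem[0x1f..0x22] <- [4b 54 2e 38]
query mem[0x20]=0x54, mem[0x1b]=0xfd, mem[0x17]=0x54, mem[0x16]=0x4b, mem[0x22]=0x38

MEM[0x20,0x1b,0x17,0x16,0x22] = 54 fd 54 4b 38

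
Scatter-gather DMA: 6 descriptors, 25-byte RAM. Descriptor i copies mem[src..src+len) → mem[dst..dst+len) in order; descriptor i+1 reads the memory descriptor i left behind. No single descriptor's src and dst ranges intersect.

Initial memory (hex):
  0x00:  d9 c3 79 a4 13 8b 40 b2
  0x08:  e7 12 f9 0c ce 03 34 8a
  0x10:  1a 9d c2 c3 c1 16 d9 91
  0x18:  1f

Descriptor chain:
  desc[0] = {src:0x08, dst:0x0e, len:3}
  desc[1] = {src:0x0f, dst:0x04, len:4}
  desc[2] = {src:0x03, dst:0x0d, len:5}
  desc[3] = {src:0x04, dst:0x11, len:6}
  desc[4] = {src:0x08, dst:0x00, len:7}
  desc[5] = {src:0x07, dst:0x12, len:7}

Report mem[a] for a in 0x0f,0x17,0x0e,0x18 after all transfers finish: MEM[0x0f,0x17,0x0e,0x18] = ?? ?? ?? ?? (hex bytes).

MEM[0x0f,0x17,0x0e,0x18] = f9 ce 12 a4

#0 dst[0x0e+3] := {0xe7,0x12,0xf9}
#1 dst[0x04+4] := {0x12,0xf9,0x9d,0xc2}
#2 dst[0x0d+5] := {0xa4,0x12,0xf9,0x9d,0xc2}
#3 dst[0x11+6] := {0x12,0xf9,0x9d,0xc2,0xe7,0x12}
#4 dst[0x00+7] := {0xe7,0x12,0xf9,0x0c,0xce,0xa4,0x12}
#5 dst[0x12+7] := {0xc2,0xe7,0x12,0xf9,0x0c,0xce,0xa4}
query mem[0x0f]=0xf9, mem[0x17]=0xce, mem[0x0e]=0x12, mem[0x18]=0xa4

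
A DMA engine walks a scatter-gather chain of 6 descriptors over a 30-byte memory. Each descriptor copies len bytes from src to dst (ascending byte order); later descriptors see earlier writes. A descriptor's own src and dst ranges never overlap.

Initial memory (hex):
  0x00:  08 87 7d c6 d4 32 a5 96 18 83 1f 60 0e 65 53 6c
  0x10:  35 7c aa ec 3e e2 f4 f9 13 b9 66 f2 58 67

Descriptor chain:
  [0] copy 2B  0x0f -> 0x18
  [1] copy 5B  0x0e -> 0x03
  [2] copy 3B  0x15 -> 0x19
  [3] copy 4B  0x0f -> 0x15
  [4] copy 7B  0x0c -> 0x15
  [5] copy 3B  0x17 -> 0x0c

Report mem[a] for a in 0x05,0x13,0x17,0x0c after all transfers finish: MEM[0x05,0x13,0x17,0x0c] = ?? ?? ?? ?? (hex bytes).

MEM[0x05,0x13,0x17,0x0c] = 35 ec 53 53

  after D0: wrote 2B at 0x18 = 6c35
  after D1: wrote 5B at 0x03 = 536c357caa
  after D2: wrote 3B at 0x19 = e2f4f9
  after D3: wrote 4B at 0x15 = 6c357caa
  after D4: wrote 7B at 0x15 = 0e65536c357caa
  after D5: wrote 3B at 0x0c = 536c35
query mem[0x05]=0x35, mem[0x13]=0xec, mem[0x17]=0x53, mem[0x0c]=0x53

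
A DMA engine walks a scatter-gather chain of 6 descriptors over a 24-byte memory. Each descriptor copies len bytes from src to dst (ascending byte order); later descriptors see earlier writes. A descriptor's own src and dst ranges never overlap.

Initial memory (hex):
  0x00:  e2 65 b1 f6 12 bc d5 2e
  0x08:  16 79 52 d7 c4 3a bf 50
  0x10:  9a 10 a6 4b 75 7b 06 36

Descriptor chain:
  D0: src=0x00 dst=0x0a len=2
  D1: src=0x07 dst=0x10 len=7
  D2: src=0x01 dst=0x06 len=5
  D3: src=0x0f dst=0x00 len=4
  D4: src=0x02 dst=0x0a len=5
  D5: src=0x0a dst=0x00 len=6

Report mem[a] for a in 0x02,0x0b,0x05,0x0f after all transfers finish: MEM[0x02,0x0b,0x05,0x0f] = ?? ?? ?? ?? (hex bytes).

#0 dst[0x0a+2] := {0xe2,0x65}
#1 dst[0x10+7] := {0x2e,0x16,0x79,0xe2,0x65,0xc4,0x3a}
#2 dst[0x06+5] := {0x65,0xb1,0xf6,0x12,0xbc}
#3 dst[0x00+4] := {0x50,0x2e,0x16,0x79}
#4 dst[0x0a+5] := {0x16,0x79,0x12,0xbc,0x65}
#5 dst[0x00+6] := {0x16,0x79,0x12,0xbc,0x65,0x50}
query mem[0x02]=0x12, mem[0x0b]=0x79, mem[0x05]=0x50, mem[0x0f]=0x50

MEM[0x02,0x0b,0x05,0x0f] = 12 79 50 50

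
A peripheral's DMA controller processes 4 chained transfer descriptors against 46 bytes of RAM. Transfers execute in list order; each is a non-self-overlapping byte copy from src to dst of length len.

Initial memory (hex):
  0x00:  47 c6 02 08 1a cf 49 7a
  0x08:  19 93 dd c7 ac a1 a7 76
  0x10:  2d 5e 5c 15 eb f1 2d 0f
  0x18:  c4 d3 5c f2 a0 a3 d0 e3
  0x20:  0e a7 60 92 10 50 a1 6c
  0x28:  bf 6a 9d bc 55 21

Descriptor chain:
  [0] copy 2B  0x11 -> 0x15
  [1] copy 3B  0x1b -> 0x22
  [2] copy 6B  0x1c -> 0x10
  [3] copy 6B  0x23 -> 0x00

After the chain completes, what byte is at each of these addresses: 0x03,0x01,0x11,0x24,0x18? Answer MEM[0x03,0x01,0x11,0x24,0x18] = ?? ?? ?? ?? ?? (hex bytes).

MEM[0x03,0x01,0x11,0x24,0x18] = a1 a3 a3 a3 c4

[0] 0x11->0x15 len=2 : 5e 5c
[1] 0x1b->0x22 len=3 : f2 a0 a3
[2] 0x1c->0x10 len=6 : a0 a3 d0 e3 0e a7
[3] 0x23->0x00 len=6 : a0 a3 50 a1 6c bf
query mem[0x03]=0xa1, mem[0x01]=0xa3, mem[0x11]=0xa3, mem[0x24]=0xa3, mem[0x18]=0xc4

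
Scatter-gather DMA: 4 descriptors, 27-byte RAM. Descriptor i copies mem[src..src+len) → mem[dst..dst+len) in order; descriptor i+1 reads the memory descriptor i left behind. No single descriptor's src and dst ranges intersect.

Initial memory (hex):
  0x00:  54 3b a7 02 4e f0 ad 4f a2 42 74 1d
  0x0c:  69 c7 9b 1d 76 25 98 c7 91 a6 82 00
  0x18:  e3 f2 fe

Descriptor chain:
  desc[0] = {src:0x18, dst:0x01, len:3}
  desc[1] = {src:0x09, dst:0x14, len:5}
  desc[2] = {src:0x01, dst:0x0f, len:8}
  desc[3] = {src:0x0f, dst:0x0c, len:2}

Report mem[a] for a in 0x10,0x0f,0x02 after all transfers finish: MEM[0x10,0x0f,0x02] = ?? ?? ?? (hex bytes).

  after D0: wrote 3B at 0x01 = e3f2fe
  after D1: wrote 5B at 0x14 = 42741d69c7
  after D2: wrote 8B at 0x0f = e3f2fe4ef0ad4fa2
  after D3: wrote 2B at 0x0c = e3f2
query mem[0x10]=0xf2, mem[0x0f]=0xe3, mem[0x02]=0xf2

MEM[0x10,0x0f,0x02] = f2 e3 f2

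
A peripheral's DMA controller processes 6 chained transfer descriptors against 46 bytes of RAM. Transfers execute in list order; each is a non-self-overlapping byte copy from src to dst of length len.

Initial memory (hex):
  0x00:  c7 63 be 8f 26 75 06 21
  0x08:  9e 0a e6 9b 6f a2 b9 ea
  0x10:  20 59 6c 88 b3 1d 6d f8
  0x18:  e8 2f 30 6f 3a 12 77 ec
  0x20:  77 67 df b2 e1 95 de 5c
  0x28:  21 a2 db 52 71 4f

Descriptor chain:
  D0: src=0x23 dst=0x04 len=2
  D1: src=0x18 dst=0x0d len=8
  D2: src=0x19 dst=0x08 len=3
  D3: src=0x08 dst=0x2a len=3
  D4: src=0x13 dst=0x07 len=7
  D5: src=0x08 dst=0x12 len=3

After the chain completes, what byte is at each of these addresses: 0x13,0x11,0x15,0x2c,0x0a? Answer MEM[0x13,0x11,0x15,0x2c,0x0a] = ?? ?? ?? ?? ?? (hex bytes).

MEM[0x13,0x11,0x15,0x2c,0x0a] = 1d 3a 1d 6f 6d

#0 dst[0x04+2] := {0xb2,0xe1}
#1 dst[0x0d+8] := {0xe8,0x2f,0x30,0x6f,0x3a,0x12,0x77,0xec}
#2 dst[0x08+3] := {0x2f,0x30,0x6f}
#3 dst[0x2a+3] := {0x2f,0x30,0x6f}
#4 dst[0x07+7] := {0x77,0xec,0x1d,0x6d,0xf8,0xe8,0x2f}
#5 dst[0x12+3] := {0xec,0x1d,0x6d}
query mem[0x13]=0x1d, mem[0x11]=0x3a, mem[0x15]=0x1d, mem[0x2c]=0x6f, mem[0x0a]=0x6d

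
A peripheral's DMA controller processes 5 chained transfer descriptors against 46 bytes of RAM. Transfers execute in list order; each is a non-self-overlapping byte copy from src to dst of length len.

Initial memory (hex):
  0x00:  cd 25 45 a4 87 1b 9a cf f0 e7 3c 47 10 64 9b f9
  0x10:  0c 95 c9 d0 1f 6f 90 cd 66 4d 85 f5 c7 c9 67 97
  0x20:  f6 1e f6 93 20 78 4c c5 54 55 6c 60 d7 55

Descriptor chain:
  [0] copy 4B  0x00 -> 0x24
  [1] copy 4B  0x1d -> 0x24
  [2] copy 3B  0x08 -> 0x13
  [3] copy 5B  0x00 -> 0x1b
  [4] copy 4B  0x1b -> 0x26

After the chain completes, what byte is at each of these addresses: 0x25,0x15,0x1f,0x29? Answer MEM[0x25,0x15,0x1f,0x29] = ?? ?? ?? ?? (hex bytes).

  after D0: wrote 4B at 0x24 = cd2545a4
  after D1: wrote 4B at 0x24 = c96797f6
  after D2: wrote 3B at 0x13 = f0e73c
  after D3: wrote 5B at 0x1b = cd2545a487
  after D4: wrote 4B at 0x26 = cd2545a4
query mem[0x25]=0x67, mem[0x15]=0x3c, mem[0x1f]=0x87, mem[0x29]=0xa4

MEM[0x25,0x15,0x1f,0x29] = 67 3c 87 a4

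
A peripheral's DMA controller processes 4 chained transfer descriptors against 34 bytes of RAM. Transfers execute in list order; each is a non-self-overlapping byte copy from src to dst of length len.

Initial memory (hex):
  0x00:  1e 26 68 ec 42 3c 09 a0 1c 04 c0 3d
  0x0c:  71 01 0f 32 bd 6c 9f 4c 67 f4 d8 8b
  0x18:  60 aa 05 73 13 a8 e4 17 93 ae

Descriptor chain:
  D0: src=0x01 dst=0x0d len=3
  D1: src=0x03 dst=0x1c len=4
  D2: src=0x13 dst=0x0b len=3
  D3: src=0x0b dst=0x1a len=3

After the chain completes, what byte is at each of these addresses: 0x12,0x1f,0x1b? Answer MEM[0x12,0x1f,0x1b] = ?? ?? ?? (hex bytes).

MEM[0x12,0x1f,0x1b] = 9f 09 67

  after D0: wrote 3B at 0x0d = 2668ec
  after D1: wrote 4B at 0x1c = ec423c09
  after D2: wrote 3B at 0x0b = 4c67f4
  after D3: wrote 3B at 0x1a = 4c67f4
query mem[0x12]=0x9f, mem[0x1f]=0x09, mem[0x1b]=0x67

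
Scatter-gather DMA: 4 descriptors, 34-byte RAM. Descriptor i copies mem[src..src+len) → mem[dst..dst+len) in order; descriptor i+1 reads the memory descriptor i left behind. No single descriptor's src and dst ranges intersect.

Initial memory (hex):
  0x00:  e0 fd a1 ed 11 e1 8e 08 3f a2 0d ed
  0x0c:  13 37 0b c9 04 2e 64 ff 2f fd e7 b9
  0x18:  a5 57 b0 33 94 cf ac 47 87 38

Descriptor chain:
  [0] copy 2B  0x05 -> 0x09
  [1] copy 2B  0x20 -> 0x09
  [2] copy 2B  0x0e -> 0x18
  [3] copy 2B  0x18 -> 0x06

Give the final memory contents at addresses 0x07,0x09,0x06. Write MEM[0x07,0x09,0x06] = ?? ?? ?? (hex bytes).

#0 dst[0x09+2] := {0xe1,0x8e}
#1 dst[0x09+2] := {0x87,0x38}
#2 dst[0x18+2] := {0x0b,0xc9}
#3 dst[0x06+2] := {0x0b,0xc9}
query mem[0x07]=0xc9, mem[0x09]=0x87, mem[0x06]=0x0b

MEM[0x07,0x09,0x06] = c9 87 0b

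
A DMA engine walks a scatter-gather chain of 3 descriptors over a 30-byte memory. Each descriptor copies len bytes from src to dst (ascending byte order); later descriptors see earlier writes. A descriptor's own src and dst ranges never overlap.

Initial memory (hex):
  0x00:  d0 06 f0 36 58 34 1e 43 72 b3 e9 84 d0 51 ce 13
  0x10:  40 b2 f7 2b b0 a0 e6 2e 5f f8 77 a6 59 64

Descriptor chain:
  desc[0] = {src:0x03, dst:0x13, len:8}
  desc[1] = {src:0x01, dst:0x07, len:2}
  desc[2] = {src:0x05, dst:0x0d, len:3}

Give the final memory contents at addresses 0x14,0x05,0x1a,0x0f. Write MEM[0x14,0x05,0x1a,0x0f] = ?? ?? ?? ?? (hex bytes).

#0 dst[0x13+8] := {0x36,0x58,0x34,0x1e,0x43,0x72,0xb3,0xe9}
#1 dst[0x07+2] := {0x06,0xf0}
#2 dst[0x0d+3] := {0x34,0x1e,0x06}
query mem[0x14]=0x58, mem[0x05]=0x34, mem[0x1a]=0xe9, mem[0x0f]=0x06

MEM[0x14,0x05,0x1a,0x0f] = 58 34 e9 06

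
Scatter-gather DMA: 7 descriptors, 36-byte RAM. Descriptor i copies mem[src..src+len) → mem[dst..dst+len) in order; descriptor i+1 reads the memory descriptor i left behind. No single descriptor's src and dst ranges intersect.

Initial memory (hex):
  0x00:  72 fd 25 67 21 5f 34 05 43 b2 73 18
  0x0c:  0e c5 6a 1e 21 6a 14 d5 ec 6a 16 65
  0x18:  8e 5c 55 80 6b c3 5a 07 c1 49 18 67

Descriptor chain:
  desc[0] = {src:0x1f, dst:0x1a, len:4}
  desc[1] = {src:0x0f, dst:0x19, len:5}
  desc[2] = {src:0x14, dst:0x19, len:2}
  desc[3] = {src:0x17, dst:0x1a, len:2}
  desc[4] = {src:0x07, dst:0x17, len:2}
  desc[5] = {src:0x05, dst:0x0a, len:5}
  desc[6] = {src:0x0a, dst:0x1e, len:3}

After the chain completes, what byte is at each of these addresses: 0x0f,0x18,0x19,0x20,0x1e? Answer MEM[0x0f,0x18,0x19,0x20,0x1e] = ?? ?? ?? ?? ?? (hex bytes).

D0: mem[0x1a..0x1d] <- [07 c1 49 18]
D1: mem[0x19..0x1d] <- [1e 21 6a 14 d5]
D2: mem[0x19..0x1a] <- [ec 6a]
D3: mem[0x1a..0x1b] <- [65 8e]
D4: mem[0x17..0x18] <- [05 43]
D5: mem[0x0a..0x0e] <- [5f 34 05 43 b2]
D6: mem[0x1e..0x20] <- [5f 34 05]
query mem[0x0f]=0x1e, mem[0x18]=0x43, mem[0x19]=0xec, mem[0x20]=0x05, mem[0x1e]=0x5f

MEM[0x0f,0x18,0x19,0x20,0x1e] = 1e 43 ec 05 5f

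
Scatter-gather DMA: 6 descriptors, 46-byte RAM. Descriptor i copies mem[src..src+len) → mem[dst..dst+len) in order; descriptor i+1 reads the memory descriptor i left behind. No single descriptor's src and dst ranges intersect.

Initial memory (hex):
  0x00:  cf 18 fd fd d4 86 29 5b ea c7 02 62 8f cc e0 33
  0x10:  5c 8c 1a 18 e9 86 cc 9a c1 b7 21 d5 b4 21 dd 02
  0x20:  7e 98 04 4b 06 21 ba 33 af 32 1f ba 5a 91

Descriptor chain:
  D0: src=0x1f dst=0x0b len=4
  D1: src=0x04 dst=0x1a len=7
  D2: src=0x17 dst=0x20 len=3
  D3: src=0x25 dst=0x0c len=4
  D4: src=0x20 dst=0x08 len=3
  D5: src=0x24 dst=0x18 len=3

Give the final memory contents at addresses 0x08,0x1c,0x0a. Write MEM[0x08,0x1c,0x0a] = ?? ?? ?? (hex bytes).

D0: mem[0x0b..0x0e] <- [02 7e 98 04]
D1: mem[0x1a..0x20] <- [d4 86 29 5b ea c7 02]
D2: mem[0x20..0x22] <- [9a c1 b7]
D3: mem[0x0c..0x0f] <- [21 ba 33 af]
D4: mem[0x08..0x0a] <- [9a c1 b7]
D5: mem[0x18..0x1a] <- [06 21 ba]
query mem[0x08]=0x9a, mem[0x1c]=0x29, mem[0x0a]=0xb7

MEM[0x08,0x1c,0x0a] = 9a 29 b7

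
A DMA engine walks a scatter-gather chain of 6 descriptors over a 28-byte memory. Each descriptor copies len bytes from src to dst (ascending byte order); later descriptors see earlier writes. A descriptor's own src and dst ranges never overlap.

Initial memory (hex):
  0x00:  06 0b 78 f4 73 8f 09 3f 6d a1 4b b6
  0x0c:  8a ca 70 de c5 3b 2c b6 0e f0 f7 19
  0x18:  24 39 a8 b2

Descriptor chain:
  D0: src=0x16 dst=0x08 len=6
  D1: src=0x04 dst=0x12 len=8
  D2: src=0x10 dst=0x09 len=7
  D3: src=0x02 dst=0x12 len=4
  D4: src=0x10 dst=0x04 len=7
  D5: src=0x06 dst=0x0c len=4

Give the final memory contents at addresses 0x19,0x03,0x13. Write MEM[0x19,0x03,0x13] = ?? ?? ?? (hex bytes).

D0: mem[0x08..0x0d] <- [f7 19 24 39 a8 b2]
D1: mem[0x12..0x19] <- [73 8f 09 3f f7 19 24 39]
D2: mem[0x09..0x0f] <- [c5 3b 73 8f 09 3f f7]
D3: mem[0x12..0x15] <- [78 f4 73 8f]
D4: mem[0x04..0x0a] <- [c5 3b 78 f4 73 8f f7]
D5: mem[0x0c..0x0f] <- [78 f4 73 8f]
query mem[0x19]=0x39, mem[0x03]=0xf4, mem[0x13]=0xf4

MEM[0x19,0x03,0x13] = 39 f4 f4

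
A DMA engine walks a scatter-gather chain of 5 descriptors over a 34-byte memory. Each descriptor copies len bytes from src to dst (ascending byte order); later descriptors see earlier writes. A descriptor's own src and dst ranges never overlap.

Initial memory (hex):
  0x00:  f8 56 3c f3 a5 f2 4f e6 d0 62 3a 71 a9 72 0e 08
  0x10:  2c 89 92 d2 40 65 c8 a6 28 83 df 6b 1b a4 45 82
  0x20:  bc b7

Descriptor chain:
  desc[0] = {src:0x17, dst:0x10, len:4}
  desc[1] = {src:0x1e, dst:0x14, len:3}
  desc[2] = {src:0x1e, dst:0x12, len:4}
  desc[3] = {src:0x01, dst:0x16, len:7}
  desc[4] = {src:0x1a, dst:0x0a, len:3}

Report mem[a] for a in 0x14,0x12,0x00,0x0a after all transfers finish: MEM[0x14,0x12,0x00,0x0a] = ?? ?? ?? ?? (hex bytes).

MEM[0x14,0x12,0x00,0x0a] = bc 45 f8 f2

D0: mem[0x10..0x13] <- [a6 28 83 df]
D1: mem[0x14..0x16] <- [45 82 bc]
D2: mem[0x12..0x15] <- [45 82 bc b7]
D3: mem[0x16..0x1c] <- [56 3c f3 a5 f2 4f e6]
D4: mem[0x0a..0x0c] <- [f2 4f e6]
query mem[0x14]=0xbc, mem[0x12]=0x45, mem[0x00]=0xf8, mem[0x0a]=0xf2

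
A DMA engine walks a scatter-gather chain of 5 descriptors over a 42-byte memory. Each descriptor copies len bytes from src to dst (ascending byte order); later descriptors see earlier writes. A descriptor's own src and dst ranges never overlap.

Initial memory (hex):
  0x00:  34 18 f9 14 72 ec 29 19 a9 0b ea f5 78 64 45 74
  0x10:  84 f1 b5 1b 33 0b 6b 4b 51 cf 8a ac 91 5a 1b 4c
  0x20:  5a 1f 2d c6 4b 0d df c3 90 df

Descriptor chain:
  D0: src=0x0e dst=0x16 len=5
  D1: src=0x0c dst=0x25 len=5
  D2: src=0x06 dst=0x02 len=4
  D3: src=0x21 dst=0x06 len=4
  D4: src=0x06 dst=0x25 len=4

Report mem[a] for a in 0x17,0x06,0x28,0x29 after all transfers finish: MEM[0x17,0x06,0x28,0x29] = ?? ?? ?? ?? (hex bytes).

#0 dst[0x16+5] := {0x45,0x74,0x84,0xf1,0xb5}
#1 dst[0x25+5] := {0x78,0x64,0x45,0x74,0x84}
#2 dst[0x02+4] := {0x29,0x19,0xa9,0x0b}
#3 dst[0x06+4] := {0x1f,0x2d,0xc6,0x4b}
#4 dst[0x25+4] := {0x1f,0x2d,0xc6,0x4b}
query mem[0x17]=0x74, mem[0x06]=0x1f, mem[0x28]=0x4b, mem[0x29]=0x84

MEM[0x17,0x06,0x28,0x29] = 74 1f 4b 84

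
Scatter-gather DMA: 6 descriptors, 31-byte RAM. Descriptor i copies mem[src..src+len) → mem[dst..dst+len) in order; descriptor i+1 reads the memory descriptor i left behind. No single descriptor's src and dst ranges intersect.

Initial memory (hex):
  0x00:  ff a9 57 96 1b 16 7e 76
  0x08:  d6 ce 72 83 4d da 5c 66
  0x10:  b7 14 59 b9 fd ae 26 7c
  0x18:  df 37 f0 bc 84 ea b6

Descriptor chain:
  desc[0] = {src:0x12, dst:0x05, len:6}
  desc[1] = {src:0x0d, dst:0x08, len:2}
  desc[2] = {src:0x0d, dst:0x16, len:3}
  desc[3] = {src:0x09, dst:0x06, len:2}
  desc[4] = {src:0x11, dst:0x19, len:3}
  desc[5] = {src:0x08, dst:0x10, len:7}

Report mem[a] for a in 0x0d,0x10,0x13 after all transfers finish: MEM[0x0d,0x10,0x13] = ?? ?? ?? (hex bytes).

MEM[0x0d,0x10,0x13] = da da 83

D0: mem[0x05..0x0a] <- [59 b9 fd ae 26 7c]
D1: mem[0x08..0x09] <- [da 5c]
D2: mem[0x16..0x18] <- [da 5c 66]
D3: mem[0x06..0x07] <- [5c 7c]
D4: mem[0x19..0x1b] <- [14 59 b9]
D5: mem[0x10..0x16] <- [da 5c 7c 83 4d da 5c]
query mem[0x0d]=0xda, mem[0x10]=0xda, mem[0x13]=0x83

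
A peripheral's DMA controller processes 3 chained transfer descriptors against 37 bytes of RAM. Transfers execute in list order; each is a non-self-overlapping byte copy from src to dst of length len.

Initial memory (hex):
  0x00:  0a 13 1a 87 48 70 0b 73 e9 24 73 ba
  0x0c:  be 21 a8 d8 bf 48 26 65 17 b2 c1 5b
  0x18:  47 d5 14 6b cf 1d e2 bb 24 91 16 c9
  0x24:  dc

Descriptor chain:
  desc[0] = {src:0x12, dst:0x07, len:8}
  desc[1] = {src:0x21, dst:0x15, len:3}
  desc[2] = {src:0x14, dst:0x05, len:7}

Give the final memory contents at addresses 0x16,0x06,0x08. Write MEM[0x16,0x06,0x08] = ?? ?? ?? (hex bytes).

MEM[0x16,0x06,0x08] = 16 91 c9

#0 dst[0x07+8] := {0x26,0x65,0x17,0xb2,0xc1,0x5b,0x47,0xd5}
#1 dst[0x15+3] := {0x91,0x16,0xc9}
#2 dst[0x05+7] := {0x17,0x91,0x16,0xc9,0x47,0xd5,0x14}
query mem[0x16]=0x16, mem[0x06]=0x91, mem[0x08]=0xc9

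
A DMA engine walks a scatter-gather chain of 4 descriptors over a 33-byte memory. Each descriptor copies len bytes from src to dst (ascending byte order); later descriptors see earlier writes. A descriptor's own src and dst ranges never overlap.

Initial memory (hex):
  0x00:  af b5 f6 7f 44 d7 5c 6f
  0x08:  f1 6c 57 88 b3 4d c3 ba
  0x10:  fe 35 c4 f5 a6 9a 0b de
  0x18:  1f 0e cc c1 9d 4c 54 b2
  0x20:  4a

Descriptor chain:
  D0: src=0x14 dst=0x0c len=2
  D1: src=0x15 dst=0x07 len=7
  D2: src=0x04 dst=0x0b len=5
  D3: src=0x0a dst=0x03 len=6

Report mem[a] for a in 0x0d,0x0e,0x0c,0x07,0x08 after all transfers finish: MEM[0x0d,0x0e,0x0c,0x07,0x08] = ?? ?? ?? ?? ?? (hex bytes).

  after D0: wrote 2B at 0x0c = a69a
  after D1: wrote 7B at 0x07 = 9a0bde1f0eccc1
  after D2: wrote 5B at 0x0b = 44d75c9a0b
  after D3: wrote 6B at 0x03 = 1f44d75c9a0b
query mem[0x0d]=0x5c, mem[0x0e]=0x9a, mem[0x0c]=0xd7, mem[0x07]=0x9a, mem[0x08]=0x0b

MEM[0x0d,0x0e,0x0c,0x07,0x08] = 5c 9a d7 9a 0b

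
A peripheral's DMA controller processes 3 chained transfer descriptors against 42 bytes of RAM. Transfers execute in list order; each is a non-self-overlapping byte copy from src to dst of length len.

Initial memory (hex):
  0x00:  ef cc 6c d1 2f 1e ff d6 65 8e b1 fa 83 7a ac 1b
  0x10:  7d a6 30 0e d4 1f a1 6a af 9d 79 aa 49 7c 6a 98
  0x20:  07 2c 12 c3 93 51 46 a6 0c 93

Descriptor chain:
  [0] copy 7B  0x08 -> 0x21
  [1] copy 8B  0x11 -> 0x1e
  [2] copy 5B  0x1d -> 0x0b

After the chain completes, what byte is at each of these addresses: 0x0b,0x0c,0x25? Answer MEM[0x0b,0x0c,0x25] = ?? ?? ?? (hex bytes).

MEM[0x0b,0x0c,0x25] = 7c a6 af

D0: mem[0x21..0x27] <- [65 8e b1 fa 83 7a ac]
D1: mem[0x1e..0x25] <- [a6 30 0e d4 1f a1 6a af]
D2: mem[0x0b..0x0f] <- [7c a6 30 0e d4]
query mem[0x0b]=0x7c, mem[0x0c]=0xa6, mem[0x25]=0xaf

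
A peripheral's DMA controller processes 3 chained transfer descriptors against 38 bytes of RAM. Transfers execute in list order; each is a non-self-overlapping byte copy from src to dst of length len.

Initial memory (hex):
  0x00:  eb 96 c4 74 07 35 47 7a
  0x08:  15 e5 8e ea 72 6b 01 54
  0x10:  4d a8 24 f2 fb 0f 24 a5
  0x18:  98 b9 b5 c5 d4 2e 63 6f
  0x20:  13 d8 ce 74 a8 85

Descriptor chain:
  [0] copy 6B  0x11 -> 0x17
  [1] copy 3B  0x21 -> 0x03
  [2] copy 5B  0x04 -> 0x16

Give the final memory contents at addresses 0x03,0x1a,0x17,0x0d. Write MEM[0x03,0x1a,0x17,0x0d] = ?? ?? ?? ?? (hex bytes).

MEM[0x03,0x1a,0x17,0x0d] = d8 15 74 6b

  after D0: wrote 6B at 0x17 = a824f2fb0f24
  after D1: wrote 3B at 0x03 = d8ce74
  after D2: wrote 5B at 0x16 = ce74477a15
query mem[0x03]=0xd8, mem[0x1a]=0x15, mem[0x17]=0x74, mem[0x0d]=0x6b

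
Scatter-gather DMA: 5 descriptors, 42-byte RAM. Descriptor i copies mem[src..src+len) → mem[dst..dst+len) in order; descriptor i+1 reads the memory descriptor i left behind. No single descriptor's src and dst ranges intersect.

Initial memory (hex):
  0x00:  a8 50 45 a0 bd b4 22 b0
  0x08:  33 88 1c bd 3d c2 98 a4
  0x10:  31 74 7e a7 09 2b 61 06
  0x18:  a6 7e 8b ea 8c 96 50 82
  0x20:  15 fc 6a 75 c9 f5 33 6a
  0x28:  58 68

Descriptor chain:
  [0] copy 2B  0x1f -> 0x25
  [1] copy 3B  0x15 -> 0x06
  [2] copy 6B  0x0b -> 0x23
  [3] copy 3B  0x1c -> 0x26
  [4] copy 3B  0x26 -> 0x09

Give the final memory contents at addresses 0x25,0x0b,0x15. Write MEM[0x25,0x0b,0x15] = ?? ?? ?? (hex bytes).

MEM[0x25,0x0b,0x15] = c2 50 2b

#0 dst[0x25+2] := {0x82,0x15}
#1 dst[0x06+3] := {0x2b,0x61,0x06}
#2 dst[0x23+6] := {0xbd,0x3d,0xc2,0x98,0xa4,0x31}
#3 dst[0x26+3] := {0x8c,0x96,0x50}
#4 dst[0x09+3] := {0x8c,0x96,0x50}
query mem[0x25]=0xc2, mem[0x0b]=0x50, mem[0x15]=0x2b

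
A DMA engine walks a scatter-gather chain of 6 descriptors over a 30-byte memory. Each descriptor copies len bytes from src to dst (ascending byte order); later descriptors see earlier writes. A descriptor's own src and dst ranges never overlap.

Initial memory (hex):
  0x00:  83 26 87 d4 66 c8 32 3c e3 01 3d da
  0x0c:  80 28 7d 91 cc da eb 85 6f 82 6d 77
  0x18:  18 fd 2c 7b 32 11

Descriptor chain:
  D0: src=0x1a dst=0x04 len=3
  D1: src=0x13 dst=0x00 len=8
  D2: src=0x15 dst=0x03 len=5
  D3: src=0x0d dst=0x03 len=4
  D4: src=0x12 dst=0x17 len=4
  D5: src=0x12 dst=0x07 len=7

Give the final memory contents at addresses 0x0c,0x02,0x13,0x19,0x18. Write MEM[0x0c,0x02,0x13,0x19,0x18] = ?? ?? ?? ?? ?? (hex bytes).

[0] 0x1a->0x04 len=3 : 2c 7b 32
[1] 0x13->0x00 len=8 : 85 6f 82 6d 77 18 fd 2c
[2] 0x15->0x03 len=5 : 82 6d 77 18 fd
[3] 0x0d->0x03 len=4 : 28 7d 91 cc
[4] 0x12->0x17 len=4 : eb 85 6f 82
[5] 0x12->0x07 len=7 : eb 85 6f 82 6d eb 85
query mem[0x0c]=0xeb, mem[0x02]=0x82, mem[0x13]=0x85, mem[0x19]=0x6f, mem[0x18]=0x85

MEM[0x0c,0x02,0x13,0x19,0x18] = eb 82 85 6f 85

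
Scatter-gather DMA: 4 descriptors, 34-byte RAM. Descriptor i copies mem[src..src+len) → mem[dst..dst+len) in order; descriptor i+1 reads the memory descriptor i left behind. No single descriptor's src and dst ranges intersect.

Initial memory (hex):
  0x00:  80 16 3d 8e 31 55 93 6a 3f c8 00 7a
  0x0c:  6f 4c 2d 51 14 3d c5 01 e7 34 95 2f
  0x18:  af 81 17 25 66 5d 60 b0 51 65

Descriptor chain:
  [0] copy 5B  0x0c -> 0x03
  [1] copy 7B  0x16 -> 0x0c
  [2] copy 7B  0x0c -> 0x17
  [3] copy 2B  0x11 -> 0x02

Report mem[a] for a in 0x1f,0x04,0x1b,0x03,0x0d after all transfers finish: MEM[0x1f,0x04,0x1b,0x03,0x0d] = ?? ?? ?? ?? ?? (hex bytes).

[0] 0x0c->0x03 len=5 : 6f 4c 2d 51 14
[1] 0x16->0x0c len=7 : 95 2f af 81 17 25 66
[2] 0x0c->0x17 len=7 : 95 2f af 81 17 25 66
[3] 0x11->0x02 len=2 : 25 66
query mem[0x1f]=0xb0, mem[0x04]=0x4c, mem[0x1b]=0x17, mem[0x03]=0x66, mem[0x0d]=0x2f

MEM[0x1f,0x04,0x1b,0x03,0x0d] = b0 4c 17 66 2f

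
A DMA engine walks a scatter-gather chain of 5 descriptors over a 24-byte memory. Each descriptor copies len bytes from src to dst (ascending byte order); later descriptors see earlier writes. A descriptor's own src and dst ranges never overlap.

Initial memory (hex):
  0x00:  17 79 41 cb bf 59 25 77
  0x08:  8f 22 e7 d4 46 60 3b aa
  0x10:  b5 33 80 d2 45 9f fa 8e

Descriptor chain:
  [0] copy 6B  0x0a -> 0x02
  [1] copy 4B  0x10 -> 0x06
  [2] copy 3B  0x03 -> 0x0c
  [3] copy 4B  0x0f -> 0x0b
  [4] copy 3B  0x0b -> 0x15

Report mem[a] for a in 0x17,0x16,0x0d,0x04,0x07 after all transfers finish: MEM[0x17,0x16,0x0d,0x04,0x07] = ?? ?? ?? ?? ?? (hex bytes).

[0] 0x0a->0x02 len=6 : e7 d4 46 60 3b aa
[1] 0x10->0x06 len=4 : b5 33 80 d2
[2] 0x03->0x0c len=3 : d4 46 60
[3] 0x0f->0x0b len=4 : aa b5 33 80
[4] 0x0b->0x15 len=3 : aa b5 33
query mem[0x17]=0x33, mem[0x16]=0xb5, mem[0x0d]=0x33, mem[0x04]=0x46, mem[0x07]=0x33

MEM[0x17,0x16,0x0d,0x04,0x07] = 33 b5 33 46 33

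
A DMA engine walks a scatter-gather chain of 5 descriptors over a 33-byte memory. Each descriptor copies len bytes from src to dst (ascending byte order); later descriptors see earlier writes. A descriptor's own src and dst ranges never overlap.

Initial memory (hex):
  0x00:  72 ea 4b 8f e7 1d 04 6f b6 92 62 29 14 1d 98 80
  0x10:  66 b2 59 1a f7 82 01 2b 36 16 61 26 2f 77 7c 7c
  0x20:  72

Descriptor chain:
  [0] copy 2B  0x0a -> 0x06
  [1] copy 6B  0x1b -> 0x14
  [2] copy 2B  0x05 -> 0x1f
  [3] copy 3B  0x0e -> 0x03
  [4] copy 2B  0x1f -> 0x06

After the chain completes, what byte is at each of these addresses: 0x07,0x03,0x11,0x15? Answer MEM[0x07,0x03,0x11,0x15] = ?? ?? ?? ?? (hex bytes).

[0] 0x0a->0x06 len=2 : 62 29
[1] 0x1b->0x14 len=6 : 26 2f 77 7c 7c 72
[2] 0x05->0x1f len=2 : 1d 62
[3] 0x0e->0x03 len=3 : 98 80 66
[4] 0x1f->0x06 len=2 : 1d 62
query mem[0x07]=0x62, mem[0x03]=0x98, mem[0x11]=0xb2, mem[0x15]=0x2f

MEM[0x07,0x03,0x11,0x15] = 62 98 b2 2f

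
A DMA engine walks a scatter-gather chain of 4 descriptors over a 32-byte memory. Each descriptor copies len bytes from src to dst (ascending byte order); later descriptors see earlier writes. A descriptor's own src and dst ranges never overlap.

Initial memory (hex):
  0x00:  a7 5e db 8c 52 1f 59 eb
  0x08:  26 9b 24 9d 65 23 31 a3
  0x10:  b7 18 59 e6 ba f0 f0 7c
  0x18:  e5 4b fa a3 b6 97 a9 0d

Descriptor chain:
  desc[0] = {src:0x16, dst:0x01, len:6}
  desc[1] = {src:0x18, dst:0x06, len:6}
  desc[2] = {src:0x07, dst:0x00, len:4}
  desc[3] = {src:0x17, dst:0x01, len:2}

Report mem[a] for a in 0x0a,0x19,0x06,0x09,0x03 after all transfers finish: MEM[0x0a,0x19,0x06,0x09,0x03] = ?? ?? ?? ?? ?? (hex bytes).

MEM[0x0a,0x19,0x06,0x09,0x03] = b6 4b e5 a3 b6

#0 dst[0x01+6] := {0xf0,0x7c,0xe5,0x4b,0xfa,0xa3}
#1 dst[0x06+6] := {0xe5,0x4b,0xfa,0xa3,0xb6,0x97}
#2 dst[0x00+4] := {0x4b,0xfa,0xa3,0xb6}
#3 dst[0x01+2] := {0x7c,0xe5}
query mem[0x0a]=0xb6, mem[0x19]=0x4b, mem[0x06]=0xe5, mem[0x09]=0xa3, mem[0x03]=0xb6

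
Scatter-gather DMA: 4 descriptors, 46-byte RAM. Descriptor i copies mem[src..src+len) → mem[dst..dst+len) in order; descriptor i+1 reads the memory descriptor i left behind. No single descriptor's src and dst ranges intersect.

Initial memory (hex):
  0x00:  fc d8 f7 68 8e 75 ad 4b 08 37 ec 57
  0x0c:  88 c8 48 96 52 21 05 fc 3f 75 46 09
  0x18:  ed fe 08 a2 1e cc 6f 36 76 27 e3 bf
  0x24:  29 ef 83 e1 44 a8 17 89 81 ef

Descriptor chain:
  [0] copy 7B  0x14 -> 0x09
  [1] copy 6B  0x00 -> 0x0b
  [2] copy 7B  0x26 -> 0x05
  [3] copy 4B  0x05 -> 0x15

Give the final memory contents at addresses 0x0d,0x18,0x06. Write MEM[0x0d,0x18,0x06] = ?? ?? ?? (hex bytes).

MEM[0x0d,0x18,0x06] = f7 a8 e1

#0 dst[0x09+7] := {0x3f,0x75,0x46,0x09,0xed,0xfe,0x08}
#1 dst[0x0b+6] := {0xfc,0xd8,0xf7,0x68,0x8e,0x75}
#2 dst[0x05+7] := {0x83,0xe1,0x44,0xa8,0x17,0x89,0x81}
#3 dst[0x15+4] := {0x83,0xe1,0x44,0xa8}
query mem[0x0d]=0xf7, mem[0x18]=0xa8, mem[0x06]=0xe1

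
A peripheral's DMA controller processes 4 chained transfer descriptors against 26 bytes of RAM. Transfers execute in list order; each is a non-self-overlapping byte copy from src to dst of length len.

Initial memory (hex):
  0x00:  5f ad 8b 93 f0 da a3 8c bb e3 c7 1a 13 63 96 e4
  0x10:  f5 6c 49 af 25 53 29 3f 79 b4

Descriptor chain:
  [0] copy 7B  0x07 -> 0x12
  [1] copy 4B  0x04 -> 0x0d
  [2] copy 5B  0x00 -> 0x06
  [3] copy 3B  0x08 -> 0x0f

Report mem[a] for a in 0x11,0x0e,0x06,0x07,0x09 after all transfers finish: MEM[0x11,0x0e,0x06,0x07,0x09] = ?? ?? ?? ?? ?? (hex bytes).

#0 dst[0x12+7] := {0x8c,0xbb,0xe3,0xc7,0x1a,0x13,0x63}
#1 dst[0x0d+4] := {0xf0,0xda,0xa3,0x8c}
#2 dst[0x06+5] := {0x5f,0xad,0x8b,0x93,0xf0}
#3 dst[0x0f+3] := {0x8b,0x93,0xf0}
query mem[0x11]=0xf0, mem[0x0e]=0xda, mem[0x06]=0x5f, mem[0x07]=0xad, mem[0x09]=0x93

MEM[0x11,0x0e,0x06,0x07,0x09] = f0 da 5f ad 93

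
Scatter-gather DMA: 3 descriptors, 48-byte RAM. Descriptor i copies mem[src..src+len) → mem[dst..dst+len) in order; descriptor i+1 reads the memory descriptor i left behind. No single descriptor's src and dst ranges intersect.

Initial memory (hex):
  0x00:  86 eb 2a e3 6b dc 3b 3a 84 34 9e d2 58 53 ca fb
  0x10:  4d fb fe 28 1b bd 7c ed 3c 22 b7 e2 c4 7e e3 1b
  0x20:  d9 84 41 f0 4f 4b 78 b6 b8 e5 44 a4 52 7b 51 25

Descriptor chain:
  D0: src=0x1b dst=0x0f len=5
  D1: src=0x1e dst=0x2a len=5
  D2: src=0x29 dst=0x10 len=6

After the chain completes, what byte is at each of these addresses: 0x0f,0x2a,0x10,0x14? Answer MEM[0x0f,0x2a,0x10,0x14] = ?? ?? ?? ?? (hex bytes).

MEM[0x0f,0x2a,0x10,0x14] = e2 e3 e5 84

#0 dst[0x0f+5] := {0xe2,0xc4,0x7e,0xe3,0x1b}
#1 dst[0x2a+5] := {0xe3,0x1b,0xd9,0x84,0x41}
#2 dst[0x10+6] := {0xe5,0xe3,0x1b,0xd9,0x84,0x41}
query mem[0x0f]=0xe2, mem[0x2a]=0xe3, mem[0x10]=0xe5, mem[0x14]=0x84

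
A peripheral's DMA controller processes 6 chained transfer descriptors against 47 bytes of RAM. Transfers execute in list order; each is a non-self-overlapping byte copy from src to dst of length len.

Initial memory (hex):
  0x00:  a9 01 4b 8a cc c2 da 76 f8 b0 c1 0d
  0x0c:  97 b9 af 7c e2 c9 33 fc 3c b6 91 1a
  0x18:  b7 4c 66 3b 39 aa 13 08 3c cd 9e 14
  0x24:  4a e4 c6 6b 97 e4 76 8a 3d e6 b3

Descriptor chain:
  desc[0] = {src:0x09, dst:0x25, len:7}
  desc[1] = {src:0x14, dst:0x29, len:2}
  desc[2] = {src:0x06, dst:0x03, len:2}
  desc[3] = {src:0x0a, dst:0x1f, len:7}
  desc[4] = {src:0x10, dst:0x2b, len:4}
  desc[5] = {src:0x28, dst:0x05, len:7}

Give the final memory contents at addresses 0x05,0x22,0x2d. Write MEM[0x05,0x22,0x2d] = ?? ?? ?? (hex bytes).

MEM[0x05,0x22,0x2d] = 97 b9 33

D0: mem[0x25..0x2b] <- [b0 c1 0d 97 b9 af 7c]
D1: mem[0x29..0x2a] <- [3c b6]
D2: mem[0x03..0x04] <- [da 76]
D3: mem[0x1f..0x25] <- [c1 0d 97 b9 af 7c e2]
D4: mem[0x2b..0x2e] <- [e2 c9 33 fc]
D5: mem[0x05..0x0b] <- [97 3c b6 e2 c9 33 fc]
query mem[0x05]=0x97, mem[0x22]=0xb9, mem[0x2d]=0x33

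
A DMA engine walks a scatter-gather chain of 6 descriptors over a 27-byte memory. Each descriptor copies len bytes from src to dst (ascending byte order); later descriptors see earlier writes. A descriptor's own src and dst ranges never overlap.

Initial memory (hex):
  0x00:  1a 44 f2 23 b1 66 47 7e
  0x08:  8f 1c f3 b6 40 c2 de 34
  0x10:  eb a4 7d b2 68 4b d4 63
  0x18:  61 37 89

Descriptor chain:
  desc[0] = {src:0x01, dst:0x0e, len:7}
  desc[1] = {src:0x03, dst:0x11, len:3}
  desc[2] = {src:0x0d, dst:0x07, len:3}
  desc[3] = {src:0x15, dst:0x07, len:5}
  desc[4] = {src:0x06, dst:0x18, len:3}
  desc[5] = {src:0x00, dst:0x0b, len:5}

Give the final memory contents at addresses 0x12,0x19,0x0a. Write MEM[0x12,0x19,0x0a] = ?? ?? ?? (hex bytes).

MEM[0x12,0x19,0x0a] = b1 4b 61

D0: mem[0x0e..0x14] <- [44 f2 23 b1 66 47 7e]
D1: mem[0x11..0x13] <- [23 b1 66]
D2: mem[0x07..0x09] <- [c2 44 f2]
D3: mem[0x07..0x0b] <- [4b d4 63 61 37]
D4: mem[0x18..0x1a] <- [47 4b d4]
D5: mem[0x0b..0x0f] <- [1a 44 f2 23 b1]
query mem[0x12]=0xb1, mem[0x19]=0x4b, mem[0x0a]=0x61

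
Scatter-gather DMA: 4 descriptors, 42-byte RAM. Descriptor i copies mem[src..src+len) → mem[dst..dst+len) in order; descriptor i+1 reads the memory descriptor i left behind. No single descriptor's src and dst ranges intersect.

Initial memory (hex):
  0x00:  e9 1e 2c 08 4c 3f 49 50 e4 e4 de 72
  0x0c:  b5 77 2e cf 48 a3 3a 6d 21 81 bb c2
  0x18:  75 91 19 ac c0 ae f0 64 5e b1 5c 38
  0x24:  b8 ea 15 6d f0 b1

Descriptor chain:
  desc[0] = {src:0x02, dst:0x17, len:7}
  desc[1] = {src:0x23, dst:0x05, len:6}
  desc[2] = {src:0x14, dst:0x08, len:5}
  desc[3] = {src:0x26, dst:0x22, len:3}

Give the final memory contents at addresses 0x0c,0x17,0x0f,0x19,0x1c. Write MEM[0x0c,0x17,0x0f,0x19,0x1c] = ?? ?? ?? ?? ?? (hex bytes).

  after D0: wrote 7B at 0x17 = 2c084c3f4950e4
  after D1: wrote 6B at 0x05 = 38b8ea156df0
  after D2: wrote 5B at 0x08 = 2181bb2c08
  after D3: wrote 3B at 0x22 = 156df0
query mem[0x0c]=0x08, mem[0x17]=0x2c, mem[0x0f]=0xcf, mem[0x19]=0x4c, mem[0x1c]=0x50

MEM[0x0c,0x17,0x0f,0x19,0x1c] = 08 2c cf 4c 50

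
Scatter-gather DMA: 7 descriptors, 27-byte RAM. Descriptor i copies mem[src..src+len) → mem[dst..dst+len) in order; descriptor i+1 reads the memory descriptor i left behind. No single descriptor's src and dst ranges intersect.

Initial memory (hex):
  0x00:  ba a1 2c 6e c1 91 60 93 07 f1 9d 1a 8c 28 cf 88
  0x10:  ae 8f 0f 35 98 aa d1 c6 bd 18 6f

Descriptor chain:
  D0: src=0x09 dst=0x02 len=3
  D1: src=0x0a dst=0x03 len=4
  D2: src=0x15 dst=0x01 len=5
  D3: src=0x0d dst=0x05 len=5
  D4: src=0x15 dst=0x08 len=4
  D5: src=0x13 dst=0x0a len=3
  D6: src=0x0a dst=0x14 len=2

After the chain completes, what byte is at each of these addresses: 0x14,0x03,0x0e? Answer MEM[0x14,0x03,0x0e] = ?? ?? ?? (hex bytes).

#0 dst[0x02+3] := {0xf1,0x9d,0x1a}
#1 dst[0x03+4] := {0x9d,0x1a,0x8c,0x28}
#2 dst[0x01+5] := {0xaa,0xd1,0xc6,0xbd,0x18}
#3 dst[0x05+5] := {0x28,0xcf,0x88,0xae,0x8f}
#4 dst[0x08+4] := {0xaa,0xd1,0xc6,0xbd}
#5 dst[0x0a+3] := {0x35,0x98,0xaa}
#6 dst[0x14+2] := {0x35,0x98}
query mem[0x14]=0x35, mem[0x03]=0xc6, mem[0x0e]=0xcf

MEM[0x14,0x03,0x0e] = 35 c6 cf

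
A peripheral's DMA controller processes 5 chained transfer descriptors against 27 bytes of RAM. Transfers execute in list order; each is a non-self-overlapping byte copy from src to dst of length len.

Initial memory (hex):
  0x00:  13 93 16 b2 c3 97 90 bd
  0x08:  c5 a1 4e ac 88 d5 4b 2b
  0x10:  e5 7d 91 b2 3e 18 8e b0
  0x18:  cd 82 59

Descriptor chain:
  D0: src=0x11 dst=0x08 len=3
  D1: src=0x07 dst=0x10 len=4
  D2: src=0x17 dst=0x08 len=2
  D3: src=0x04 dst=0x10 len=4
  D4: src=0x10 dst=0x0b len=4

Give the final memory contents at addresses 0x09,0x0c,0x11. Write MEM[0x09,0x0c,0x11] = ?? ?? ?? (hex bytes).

MEM[0x09,0x0c,0x11] = cd 97 97

D0: mem[0x08..0x0a] <- [7d 91 b2]
D1: mem[0x10..0x13] <- [bd 7d 91 b2]
D2: mem[0x08..0x09] <- [b0 cd]
D3: mem[0x10..0x13] <- [c3 97 90 bd]
D4: mem[0x0b..0x0e] <- [c3 97 90 bd]
query mem[0x09]=0xcd, mem[0x0c]=0x97, mem[0x11]=0x97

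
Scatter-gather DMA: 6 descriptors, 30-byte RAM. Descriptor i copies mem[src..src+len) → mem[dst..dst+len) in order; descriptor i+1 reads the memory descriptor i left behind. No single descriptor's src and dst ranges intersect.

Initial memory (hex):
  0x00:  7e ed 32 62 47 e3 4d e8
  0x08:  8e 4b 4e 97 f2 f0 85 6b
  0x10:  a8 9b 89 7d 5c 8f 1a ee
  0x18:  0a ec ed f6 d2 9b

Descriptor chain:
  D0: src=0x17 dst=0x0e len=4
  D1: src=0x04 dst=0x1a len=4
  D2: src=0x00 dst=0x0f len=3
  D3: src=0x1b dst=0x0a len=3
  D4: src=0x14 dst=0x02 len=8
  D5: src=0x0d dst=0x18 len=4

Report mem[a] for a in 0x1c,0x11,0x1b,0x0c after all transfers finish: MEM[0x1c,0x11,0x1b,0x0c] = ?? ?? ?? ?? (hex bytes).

[0] 0x17->0x0e len=4 : ee 0a ec ed
[1] 0x04->0x1a len=4 : 47 e3 4d e8
[2] 0x00->0x0f len=3 : 7e ed 32
[3] 0x1b->0x0a len=3 : e3 4d e8
[4] 0x14->0x02 len=8 : 5c 8f 1a ee 0a ec 47 e3
[5] 0x0d->0x18 len=4 : f0 ee 7e ed
query mem[0x1c]=0x4d, mem[0x11]=0x32, mem[0x1b]=0xed, mem[0x0c]=0xe8

MEM[0x1c,0x11,0x1b,0x0c] = 4d 32 ed e8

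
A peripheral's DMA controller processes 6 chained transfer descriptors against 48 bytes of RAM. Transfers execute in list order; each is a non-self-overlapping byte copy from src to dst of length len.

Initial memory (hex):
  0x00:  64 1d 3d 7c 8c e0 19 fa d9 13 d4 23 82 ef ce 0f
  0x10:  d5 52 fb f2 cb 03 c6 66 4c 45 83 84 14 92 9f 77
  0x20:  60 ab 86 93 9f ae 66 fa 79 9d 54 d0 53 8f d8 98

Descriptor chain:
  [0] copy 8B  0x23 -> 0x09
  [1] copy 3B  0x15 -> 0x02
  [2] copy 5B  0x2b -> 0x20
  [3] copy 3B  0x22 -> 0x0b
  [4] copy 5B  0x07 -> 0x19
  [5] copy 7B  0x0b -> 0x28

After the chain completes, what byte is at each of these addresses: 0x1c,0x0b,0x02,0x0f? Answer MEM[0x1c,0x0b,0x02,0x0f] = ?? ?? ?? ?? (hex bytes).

MEM[0x1c,0x0b,0x02,0x0f] = 9f 8f 03 9d

[0] 0x23->0x09 len=8 : 93 9f ae 66 fa 79 9d 54
[1] 0x15->0x02 len=3 : 03 c6 66
[2] 0x2b->0x20 len=5 : d0 53 8f d8 98
[3] 0x22->0x0b len=3 : 8f d8 98
[4] 0x07->0x19 len=5 : fa d9 93 9f 8f
[5] 0x0b->0x28 len=7 : 8f d8 98 79 9d 54 52
query mem[0x1c]=0x9f, mem[0x0b]=0x8f, mem[0x02]=0x03, mem[0x0f]=0x9d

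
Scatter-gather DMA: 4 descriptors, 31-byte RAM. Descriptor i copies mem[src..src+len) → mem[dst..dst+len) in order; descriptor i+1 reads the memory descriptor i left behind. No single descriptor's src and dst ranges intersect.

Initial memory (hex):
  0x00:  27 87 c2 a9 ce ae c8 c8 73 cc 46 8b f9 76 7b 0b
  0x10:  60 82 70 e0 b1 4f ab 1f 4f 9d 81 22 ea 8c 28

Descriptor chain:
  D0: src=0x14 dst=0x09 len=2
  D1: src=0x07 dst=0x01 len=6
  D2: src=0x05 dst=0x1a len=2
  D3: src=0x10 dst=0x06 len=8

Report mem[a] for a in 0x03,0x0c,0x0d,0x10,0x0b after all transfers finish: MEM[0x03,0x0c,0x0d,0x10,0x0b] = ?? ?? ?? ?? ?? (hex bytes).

[0] 0x14->0x09 len=2 : b1 4f
[1] 0x07->0x01 len=6 : c8 73 b1 4f 8b f9
[2] 0x05->0x1a len=2 : 8b f9
[3] 0x10->0x06 len=8 : 60 82 70 e0 b1 4f ab 1f
query mem[0x03]=0xb1, mem[0x0c]=0xab, mem[0x0d]=0x1f, mem[0x10]=0x60, mem[0x0b]=0x4f

MEM[0x03,0x0c,0x0d,0x10,0x0b] = b1 ab 1f 60 4f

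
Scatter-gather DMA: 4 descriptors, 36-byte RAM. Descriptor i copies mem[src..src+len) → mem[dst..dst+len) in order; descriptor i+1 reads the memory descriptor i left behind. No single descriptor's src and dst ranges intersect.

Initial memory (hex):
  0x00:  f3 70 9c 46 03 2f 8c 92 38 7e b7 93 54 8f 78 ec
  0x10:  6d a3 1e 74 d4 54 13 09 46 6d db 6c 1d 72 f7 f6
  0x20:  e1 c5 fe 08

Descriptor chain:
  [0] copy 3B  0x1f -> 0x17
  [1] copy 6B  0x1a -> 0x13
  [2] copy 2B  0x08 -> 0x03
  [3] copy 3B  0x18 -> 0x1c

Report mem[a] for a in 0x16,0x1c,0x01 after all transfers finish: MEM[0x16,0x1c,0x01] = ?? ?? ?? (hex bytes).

MEM[0x16,0x1c,0x01] = 72 f6 70

D0: mem[0x17..0x19] <- [f6 e1 c5]
D1: mem[0x13..0x18] <- [db 6c 1d 72 f7 f6]
D2: mem[0x03..0x04] <- [38 7e]
D3: mem[0x1c..0x1e] <- [f6 c5 db]
query mem[0x16]=0x72, mem[0x1c]=0xf6, mem[0x01]=0x70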